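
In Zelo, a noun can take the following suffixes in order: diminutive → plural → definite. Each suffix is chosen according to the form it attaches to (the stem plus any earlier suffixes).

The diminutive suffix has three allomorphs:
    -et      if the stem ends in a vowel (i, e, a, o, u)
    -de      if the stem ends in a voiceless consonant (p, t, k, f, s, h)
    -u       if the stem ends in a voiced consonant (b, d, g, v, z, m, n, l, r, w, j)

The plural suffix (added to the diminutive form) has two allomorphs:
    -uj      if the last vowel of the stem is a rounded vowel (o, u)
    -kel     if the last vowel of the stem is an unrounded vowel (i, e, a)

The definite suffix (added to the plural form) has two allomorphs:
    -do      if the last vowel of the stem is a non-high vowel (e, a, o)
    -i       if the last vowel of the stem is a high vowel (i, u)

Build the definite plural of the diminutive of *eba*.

The final sound of *eba* is /a/, which is a vowel, so the diminutive suffix is -et, giving *ebaet*.
The diminutive form *ebaet*: last vowel = /e/, an unrounded vowel → -kel → *ebaetkel*.
Since the last vowel of the plural form *ebaetkel* is /e/ (a non-high vowel), it takes -do, giving *ebaetkeldo*.

ebaetkeldo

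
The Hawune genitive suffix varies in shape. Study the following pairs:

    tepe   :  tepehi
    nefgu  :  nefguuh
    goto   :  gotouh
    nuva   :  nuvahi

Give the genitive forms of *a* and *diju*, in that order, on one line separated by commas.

ahi, dijuuh

Looking at the last vowel of each stem: -uh when the last vowel of the stem is a rounded vowel (*nefgu*, *goto*); -hi when the last vowel of the stem is an unrounded vowel (*tepe*, *nuva*).
Since the last vowel of *a* is /a/ (an unrounded vowel), it takes -hi, giving *ahi*.
Since the last vowel of *diju* is /u/ (a rounded vowel), it takes -uh, giving *dijuuh*.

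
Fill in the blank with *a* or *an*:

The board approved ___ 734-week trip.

The indefinite article is chosen by the initial *sound* of the following word, not its spelling.
The number *734* is spoken "seven hundred …", beginning with /ˈsɛvən/ — a consonant sound.
So the article is *a*: The board approved a 734-week trip.

a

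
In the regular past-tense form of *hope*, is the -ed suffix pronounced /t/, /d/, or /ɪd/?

The stem *hope* ends in a voiceless consonant other than /t/.
The -ed suffix is realized as /ɪd/ after /t, d/; as /t/ after other voiceless consonants; and as /d/ after other voiced sounds.
So -ed on *hope* is pronounced /t/.

/t/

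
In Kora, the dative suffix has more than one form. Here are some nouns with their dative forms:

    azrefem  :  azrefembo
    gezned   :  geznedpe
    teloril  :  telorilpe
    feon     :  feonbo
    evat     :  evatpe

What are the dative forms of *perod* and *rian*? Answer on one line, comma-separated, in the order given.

The suffix is conditioned by the final consonant: -bo when the stem ends in a nasal (*azrefem*, *feon*); -pe when the stem ends in a non-nasal consonant (*gezned*, *teloril*, *evat*).
*perod* — final consonant /d/ (non-nasal) → -pe → *perodpe*.
*rian*: final consonant = /n/, a nasal → -bo → *rianbo*.

perodpe, rianbo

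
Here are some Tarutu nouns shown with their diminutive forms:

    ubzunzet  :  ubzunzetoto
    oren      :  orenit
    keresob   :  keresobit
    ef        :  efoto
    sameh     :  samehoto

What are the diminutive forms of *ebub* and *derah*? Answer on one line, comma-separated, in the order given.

The suffix is conditioned by the final consonant: -oto when the stem ends in a voiceless consonant (*ubzunzet*, *ef*, *sameh*); -it when the stem ends in a voiced consonant (*oren*, *keresob*).
*ebub* — final consonant /b/ (voiced) → -it → *ebubit*.
The final consonant of *derah* is /h/, which is voiceless, so the suffix is -oto, giving *derahoto*.

ebubit, derahoto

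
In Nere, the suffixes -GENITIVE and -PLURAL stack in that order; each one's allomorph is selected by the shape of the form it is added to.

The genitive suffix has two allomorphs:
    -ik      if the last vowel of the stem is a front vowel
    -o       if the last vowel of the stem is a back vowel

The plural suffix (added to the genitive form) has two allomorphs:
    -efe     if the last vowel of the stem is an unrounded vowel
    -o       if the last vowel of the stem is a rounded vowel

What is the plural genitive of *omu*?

omuoo

Since the last vowel of *omu* is /u/ (a back vowel), it takes -o, giving *omuo*.
The genitive form *omuo*: last vowel = /o/, a rounded vowel → -o → *omuoo*.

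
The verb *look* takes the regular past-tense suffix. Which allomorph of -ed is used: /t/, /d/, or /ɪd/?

/t/

The stem *look* ends in a voiceless consonant other than /t/.
The -ed suffix is realized as /ɪd/ after /t, d/; as /t/ after other voiceless consonants; and as /d/ after other voiced sounds.
So -ed on *look* is pronounced /t/.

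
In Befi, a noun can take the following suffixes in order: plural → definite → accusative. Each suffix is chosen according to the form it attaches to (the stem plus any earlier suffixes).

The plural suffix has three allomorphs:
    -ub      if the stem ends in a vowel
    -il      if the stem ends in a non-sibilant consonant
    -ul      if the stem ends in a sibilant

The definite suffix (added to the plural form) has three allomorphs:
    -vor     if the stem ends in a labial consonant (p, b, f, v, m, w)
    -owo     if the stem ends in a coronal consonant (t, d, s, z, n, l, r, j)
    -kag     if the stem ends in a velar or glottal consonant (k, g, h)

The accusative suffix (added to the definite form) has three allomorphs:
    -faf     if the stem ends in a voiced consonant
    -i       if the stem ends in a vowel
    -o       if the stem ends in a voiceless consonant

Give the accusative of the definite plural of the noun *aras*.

*aras* — final sound /s/ (a sibilant) → -ul → *arasul*.
The final consonant of the plural form *arasul* is /l/, which is coronal, so the definite suffix is -owo, giving *arasulowo*.
Since the final sound of the definite form *arasulowo* is /o/ (a vowel), it takes -i, giving *arasulowoi*.

arasulowoi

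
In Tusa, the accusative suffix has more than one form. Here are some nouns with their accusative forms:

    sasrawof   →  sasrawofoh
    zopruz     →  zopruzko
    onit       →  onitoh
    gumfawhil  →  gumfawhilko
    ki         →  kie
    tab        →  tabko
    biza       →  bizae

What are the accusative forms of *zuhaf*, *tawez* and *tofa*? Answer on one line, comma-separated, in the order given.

zuhafoh, tawezko, tofae

The alternation tracks the final sound of the stem — -oh when the stem ends in a voiceless consonant (*sasrawof*, *onit*); -ko when the stem ends in a voiced consonant (*zopruz*, *gumfawhil*, *tab*); -e when the stem ends in a vowel (*ki*, *biza*).
Since the final sound of *zuhaf* is /f/ (a voiceless consonant), it takes -oh, giving *zuhafoh*.
The final sound of *tawez* is /z/, which is a voiced consonant, so the suffix is -ko, giving *tawezko*.
*tofa*: final sound = /a/, a vowel → -e → *tofae*.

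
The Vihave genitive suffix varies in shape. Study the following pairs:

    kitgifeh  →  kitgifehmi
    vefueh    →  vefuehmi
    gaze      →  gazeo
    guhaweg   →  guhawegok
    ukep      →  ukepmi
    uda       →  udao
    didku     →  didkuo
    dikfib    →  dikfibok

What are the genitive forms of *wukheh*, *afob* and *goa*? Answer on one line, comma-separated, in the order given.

wukhehmi, afobok, goao

The suffix is conditioned by the final sound: -mi when the stem ends in a voiceless consonant (*kitgifeh*, *vefueh*, *ukep*); -ok when the stem ends in a voiced consonant (*guhaweg*, *dikfib*); -o when the stem ends in a vowel (*gaze*, *uda*, *didku*).
Since the final sound of *wukheh* is /h/ (a voiceless consonant), it takes -mi, giving *wukhehmi*.
Since the final sound of *afob* is /b/ (a voiced consonant), it takes -ok, giving *afobok*.
Since the final sound of *goa* is /a/ (a vowel), it takes -o, giving *goao*.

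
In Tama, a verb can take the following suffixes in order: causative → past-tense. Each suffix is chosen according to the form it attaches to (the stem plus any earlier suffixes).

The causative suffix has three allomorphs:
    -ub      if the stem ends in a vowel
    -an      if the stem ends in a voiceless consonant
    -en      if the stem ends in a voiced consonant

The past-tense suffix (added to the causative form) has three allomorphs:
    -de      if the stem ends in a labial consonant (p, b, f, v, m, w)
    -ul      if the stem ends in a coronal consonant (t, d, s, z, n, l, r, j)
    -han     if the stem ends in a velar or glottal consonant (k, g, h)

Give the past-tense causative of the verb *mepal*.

The final sound of *mepal* is /l/, which is a voiced consonant, so the causative suffix is -en, giving *mepalen*.
The causative form *mepalen*: final consonant = /n/, coronal → -ul → *mepalenul*.

mepalenul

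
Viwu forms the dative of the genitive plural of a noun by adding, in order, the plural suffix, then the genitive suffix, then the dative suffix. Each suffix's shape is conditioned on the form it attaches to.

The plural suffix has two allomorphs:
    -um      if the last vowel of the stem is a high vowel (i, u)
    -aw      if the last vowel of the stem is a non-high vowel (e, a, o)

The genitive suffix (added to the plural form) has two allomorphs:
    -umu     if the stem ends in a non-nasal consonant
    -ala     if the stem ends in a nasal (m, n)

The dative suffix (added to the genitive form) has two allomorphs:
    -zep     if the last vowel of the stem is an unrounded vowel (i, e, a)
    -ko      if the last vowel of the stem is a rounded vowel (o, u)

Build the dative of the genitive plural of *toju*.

The last vowel of *toju* is /u/, which is a high vowel, so the plural suffix is -um, giving *tojuum*.
The plural form *tojuum* — final consonant /m/ (a nasal) → -ala → *tojuumala*.
Since the last vowel of the genitive form *tojuumala* is /a/ (an unrounded vowel), it takes -zep, giving *tojuumalazep*.

tojuumalazep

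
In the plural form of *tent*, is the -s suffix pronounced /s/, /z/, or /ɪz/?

/s/

The stem *tent* ends in a voiceless non-sibilant consonant.
The plural suffix surfaces as /ɪz/ after sibilants, /s/ after other voiceless consonants, and /z/ after other voiced sounds.
So the plural -s on *tent* is pronounced /s/.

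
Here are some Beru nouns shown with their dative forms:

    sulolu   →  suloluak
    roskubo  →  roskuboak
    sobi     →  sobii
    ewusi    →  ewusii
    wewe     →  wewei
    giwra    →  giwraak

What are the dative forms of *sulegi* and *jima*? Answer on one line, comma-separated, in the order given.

The alternation tracks the last vowel of the stem — -i when the last vowel of the stem is a front vowel (*sobi*, *ewusi*, *wewe*); -ak when the last vowel of the stem is a back vowel (*sulolu*, *roskubo*, *giwra*).
The last vowel of *sulegi* is /i/, which is a front vowel, so the suffix is -i, giving *sulegii*.
The last vowel of *jima* is /a/, which is a back vowel, so the suffix is -ak, giving *jimaak*.

sulegii, jimaak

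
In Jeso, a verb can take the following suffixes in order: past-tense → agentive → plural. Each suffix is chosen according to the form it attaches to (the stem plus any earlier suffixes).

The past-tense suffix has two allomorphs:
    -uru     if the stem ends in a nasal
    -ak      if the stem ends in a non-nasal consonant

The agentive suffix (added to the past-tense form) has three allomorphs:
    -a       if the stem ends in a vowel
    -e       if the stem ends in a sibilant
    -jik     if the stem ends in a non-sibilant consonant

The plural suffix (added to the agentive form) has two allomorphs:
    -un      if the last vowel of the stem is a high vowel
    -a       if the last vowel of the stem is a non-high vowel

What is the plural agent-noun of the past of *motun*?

Since the final consonant of *motun* is /n/ (a nasal), it takes -uru, giving *motunuru*.
The final sound of the past-tense form *motunuru* is /u/, which is a vowel, so the agentive suffix is -a, giving *motunurua*.
The agentive form *motunurua*: last vowel = /a/, a non-high vowel → -a → *motunuruaa*.

motunuruaa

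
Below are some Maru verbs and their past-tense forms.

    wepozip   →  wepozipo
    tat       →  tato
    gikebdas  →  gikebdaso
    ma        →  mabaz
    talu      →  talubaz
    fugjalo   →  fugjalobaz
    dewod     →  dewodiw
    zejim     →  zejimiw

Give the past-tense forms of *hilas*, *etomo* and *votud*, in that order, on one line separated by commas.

The pattern is voicing of the final sound: -o when the stem ends in a voiceless consonant (*wepozip*, *tat*, *gikebdas*); -iw when the stem ends in a voiced consonant (*dewod*, *zejim*); -baz when the stem ends in a vowel (*ma*, *talu*, *fugjalo*).
*hilas* — final sound /s/ (a voiceless consonant) → -o → *hilaso*.
The final sound of *etomo* is /o/, which is a vowel, so the suffix is -baz, giving *etomobaz*.
Since the final sound of *votud* is /d/ (a voiced consonant), it takes -iw, giving *votudiw*.

hilaso, etomobaz, votudiw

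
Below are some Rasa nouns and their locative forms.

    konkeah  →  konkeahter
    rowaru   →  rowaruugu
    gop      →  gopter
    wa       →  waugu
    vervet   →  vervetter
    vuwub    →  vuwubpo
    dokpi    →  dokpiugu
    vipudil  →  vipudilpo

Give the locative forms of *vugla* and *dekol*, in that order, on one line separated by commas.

vuglaugu, dekolpo

The suffix is conditioned by the final sound: -ter when the stem ends in a voiceless consonant (*konkeah*, *gop*, *vervet*); -po when the stem ends in a voiced consonant (*vuwub*, *vipudil*); -ugu when the stem ends in a vowel (*rowaru*, *wa*, *dokpi*).
The final sound of *vugla* is /a/, which is a vowel, so the suffix is -ugu, giving *vuglaugu*.
*dekol* — final sound /l/ (a voiced consonant) → -po → *dekolpo*.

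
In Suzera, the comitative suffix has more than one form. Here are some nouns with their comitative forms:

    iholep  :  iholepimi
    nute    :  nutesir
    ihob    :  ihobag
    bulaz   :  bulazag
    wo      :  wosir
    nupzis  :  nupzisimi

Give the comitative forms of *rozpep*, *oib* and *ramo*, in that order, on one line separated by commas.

The alternation tracks the final sound of the stem — -imi when the stem ends in a voiceless consonant (*iholep*, *nupzis*); -ag when the stem ends in a voiced consonant (*ihob*, *bulaz*); -sir when the stem ends in a vowel (*nute*, *wo*).
*rozpep* — final sound /p/ (a voiceless consonant) → -imi → *rozpepimi*.
Since the final sound of *oib* is /b/ (a voiced consonant), it takes -ag, giving *oibag*.
*ramo*: final sound = /o/, a vowel → -sir → *ramosir*.

rozpepimi, oibag, ramosir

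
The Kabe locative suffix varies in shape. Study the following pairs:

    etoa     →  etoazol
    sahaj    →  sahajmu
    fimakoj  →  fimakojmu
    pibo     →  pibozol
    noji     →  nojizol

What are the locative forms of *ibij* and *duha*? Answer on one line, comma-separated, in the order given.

ibijmu, duhazol

Looking at the final sound of each stem: -mu when the stem ends in a consonant (*sahaj*, *fimakoj*); -zol when the stem ends in a vowel (*etoa*, *pibo*, *noji*).
*ibij* — final sound /j/ (a consonant) → -mu → *ibijmu*.
The final sound of *duha* is /a/, which is a vowel, so the suffix is -zol, giving *duhazol*.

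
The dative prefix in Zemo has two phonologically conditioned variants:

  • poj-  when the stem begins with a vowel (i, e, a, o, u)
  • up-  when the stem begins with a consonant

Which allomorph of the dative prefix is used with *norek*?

*norek* — first sound /n/ (a consonant) → up-.

up-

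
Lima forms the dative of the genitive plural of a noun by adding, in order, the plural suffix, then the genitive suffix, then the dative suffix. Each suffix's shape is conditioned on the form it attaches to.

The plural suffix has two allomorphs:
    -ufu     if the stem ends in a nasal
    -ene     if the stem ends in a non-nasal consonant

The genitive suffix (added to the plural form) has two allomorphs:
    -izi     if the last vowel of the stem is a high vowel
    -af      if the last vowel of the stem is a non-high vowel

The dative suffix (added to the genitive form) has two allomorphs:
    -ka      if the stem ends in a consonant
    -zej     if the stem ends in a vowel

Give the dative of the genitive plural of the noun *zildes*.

The final consonant of *zildes* is /s/, which is non-nasal, so the plural suffix is -ene, giving *zildesene*.
The plural form *zildesene*: last vowel = /e/, a non-high vowel → -af → *zildeseneaf*.
The final sound of the genitive form *zildeseneaf* is /f/, which is a consonant, so the dative suffix is -ka, giving *zildeseneafka*.

zildeseneafka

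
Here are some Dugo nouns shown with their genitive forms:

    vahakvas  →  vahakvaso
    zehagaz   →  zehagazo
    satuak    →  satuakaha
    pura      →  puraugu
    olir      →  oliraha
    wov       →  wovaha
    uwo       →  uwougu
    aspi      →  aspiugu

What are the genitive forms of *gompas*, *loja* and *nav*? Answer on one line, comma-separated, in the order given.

gompaso, lojaugu, navaha

Looking at the final sound of each stem: -o when the stem ends in a sibilant (*vahakvas*, *zehagaz*); -aha when the stem ends in a non-sibilant consonant (*satuak*, *olir*, *wov*); -ugu when the stem ends in a vowel (*pura*, *uwo*, *aspi*).
The final sound of *gompas* is /s/, which is a sibilant, so the suffix is -o, giving *gompaso*.
*loja* — final sound /a/ (a vowel) → -ugu → *lojaugu*.
Since the final sound of *nav* is /v/ (a non-sibilant consonant), it takes -aha, giving *navaha*.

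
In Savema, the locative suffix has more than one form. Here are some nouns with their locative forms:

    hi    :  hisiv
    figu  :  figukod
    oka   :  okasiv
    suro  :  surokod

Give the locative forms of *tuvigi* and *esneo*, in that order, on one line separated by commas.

The suffix is conditioned by the last vowel: -kod when the last vowel of the stem is a rounded vowel (*figu*, *suro*); -siv when the last vowel of the stem is an unrounded vowel (*hi*, *oka*).
*tuvigi*: last vowel = /i/, an unrounded vowel → -siv → *tuvigisiv*.
*esneo*: last vowel = /o/, a rounded vowel → -kod → *esneokod*.

tuvigisiv, esneokod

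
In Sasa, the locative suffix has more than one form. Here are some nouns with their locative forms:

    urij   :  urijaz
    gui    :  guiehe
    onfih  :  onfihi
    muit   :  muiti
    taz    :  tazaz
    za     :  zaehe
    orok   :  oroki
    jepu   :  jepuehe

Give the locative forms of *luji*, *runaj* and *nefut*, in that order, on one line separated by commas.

The alternation tracks the final sound of the stem — -i when the stem ends in a voiceless consonant (*onfih*, *muit*, *orok*); -az when the stem ends in a voiced consonant (*urij*, *taz*); -ehe when the stem ends in a vowel (*gui*, *za*, *jepu*).
*luji* — final sound /i/ (a vowel) → -ehe → *lujiehe*.
The final sound of *runaj* is /j/, which is a voiced consonant, so the suffix is -az, giving *runajaz*.
Since the final sound of *nefut* is /t/ (a voiceless consonant), it takes -i, giving *nefuti*.

lujiehe, runajaz, nefuti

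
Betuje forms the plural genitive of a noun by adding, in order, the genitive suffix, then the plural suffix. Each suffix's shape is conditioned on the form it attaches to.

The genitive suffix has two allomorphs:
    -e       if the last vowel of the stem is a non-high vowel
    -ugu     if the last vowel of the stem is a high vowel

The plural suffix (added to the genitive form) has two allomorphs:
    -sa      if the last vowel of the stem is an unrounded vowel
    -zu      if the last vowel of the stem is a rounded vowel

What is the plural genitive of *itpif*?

*itpif*: last vowel = /i/, a high vowel → -ugu → *itpifugu*.
The genitive form *itpifugu*: last vowel = /u/, a rounded vowel → -zu → *itpifuguzu*.

itpifuguzu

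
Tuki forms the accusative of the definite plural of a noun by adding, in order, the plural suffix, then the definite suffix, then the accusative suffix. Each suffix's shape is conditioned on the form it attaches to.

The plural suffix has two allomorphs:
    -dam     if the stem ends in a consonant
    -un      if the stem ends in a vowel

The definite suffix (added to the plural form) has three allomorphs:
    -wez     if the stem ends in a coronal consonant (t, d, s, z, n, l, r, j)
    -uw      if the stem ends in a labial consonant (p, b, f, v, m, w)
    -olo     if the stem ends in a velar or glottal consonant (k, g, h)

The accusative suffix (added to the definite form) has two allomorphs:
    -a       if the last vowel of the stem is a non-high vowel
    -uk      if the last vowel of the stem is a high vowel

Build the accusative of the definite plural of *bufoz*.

bufozdamuwuk

*bufoz* — final sound /z/ (a consonant) → -dam → *bufozdam*.
The final consonant of the plural form *bufozdam* is /m/, which is labial, so the definite suffix is -uw, giving *bufozdamuw*.
Since the last vowel of the definite form *bufozdamuw* is /u/ (a high vowel), it takes -uk, giving *bufozdamuwuk*.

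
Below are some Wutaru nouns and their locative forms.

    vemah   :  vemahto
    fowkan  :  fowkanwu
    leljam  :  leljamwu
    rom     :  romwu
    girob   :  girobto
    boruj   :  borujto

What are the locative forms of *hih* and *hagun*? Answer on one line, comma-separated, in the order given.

hihto, hagunwu

The alternation tracks the final consonant of the stem — -wu when the stem ends in a nasal (*fowkan*, *leljam*, *rom*); -to when the stem ends in a non-nasal consonant (*vemah*, *girob*, *boruj*).
Since the final consonant of *hih* is /h/ (non-nasal), it takes -to, giving *hihto*.
*hagun* — final consonant /n/ (a nasal) → -wu → *hagunwu*.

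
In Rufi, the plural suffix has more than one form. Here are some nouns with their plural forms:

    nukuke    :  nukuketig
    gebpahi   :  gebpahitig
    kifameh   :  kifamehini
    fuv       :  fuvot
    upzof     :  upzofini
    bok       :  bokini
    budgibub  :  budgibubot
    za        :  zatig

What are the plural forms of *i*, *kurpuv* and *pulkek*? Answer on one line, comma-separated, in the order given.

The pattern is voicing of the final sound: -ini when the stem ends in a voiceless consonant (*kifameh*, *upzof*, *bok*); -ot when the stem ends in a voiced consonant (*fuv*, *budgibub*); -tig when the stem ends in a vowel (*nukuke*, *gebpahi*, *za*).
*i* — final sound /i/ (a vowel) → -tig → *itig*.
*kurpuv*: final sound = /v/, a voiced consonant → -ot → *kurpuvot*.
Since the final sound of *pulkek* is /k/ (a voiceless consonant), it takes -ini, giving *pulkekini*.

itig, kurpuvot, pulkekini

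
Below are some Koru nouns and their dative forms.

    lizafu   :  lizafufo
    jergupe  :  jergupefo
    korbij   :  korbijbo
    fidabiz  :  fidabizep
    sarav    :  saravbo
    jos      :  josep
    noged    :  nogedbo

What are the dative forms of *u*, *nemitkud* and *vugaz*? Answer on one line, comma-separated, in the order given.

The alternation tracks the final sound of the stem — -ep when the stem ends in a sibilant (*fidabiz*, *jos*); -bo when the stem ends in a non-sibilant consonant (*korbij*, *sarav*, *noged*); -fo when the stem ends in a vowel (*lizafu*, *jergupe*).
*u* — final sound /u/ (a vowel) → -fo → *ufo*.
Since the final sound of *nemitkud* is /d/ (a non-sibilant consonant), it takes -bo, giving *nemitkudbo*.
The final sound of *vugaz* is /z/, which is a sibilant, so the suffix is -ep, giving *vugazep*.

ufo, nemitkudbo, vugazep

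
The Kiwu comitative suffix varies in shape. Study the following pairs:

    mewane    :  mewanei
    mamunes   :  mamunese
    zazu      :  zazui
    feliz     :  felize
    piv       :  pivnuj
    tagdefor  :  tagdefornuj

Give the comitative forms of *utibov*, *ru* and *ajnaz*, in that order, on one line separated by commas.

utibovnuj, rui, ajnaze

The alternation tracks the final sound of the stem — -e when the stem ends in a sibilant (*mamunes*, *feliz*); -nuj when the stem ends in a non-sibilant consonant (*piv*, *tagdefor*); -i when the stem ends in a vowel (*mewane*, *zazu*).
The final sound of *utibov* is /v/, which is a non-sibilant consonant, so the suffix is -nuj, giving *utibovnuj*.
*ru*: final sound = /u/, a vowel → -i → *rui*.
The final sound of *ajnaz* is /z/, which is a sibilant, so the suffix is -e, giving *ajnaze*.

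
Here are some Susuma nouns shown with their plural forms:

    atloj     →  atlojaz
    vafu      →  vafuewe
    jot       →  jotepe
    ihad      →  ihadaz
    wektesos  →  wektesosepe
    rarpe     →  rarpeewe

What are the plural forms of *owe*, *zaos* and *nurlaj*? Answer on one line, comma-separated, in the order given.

The alternation tracks the final sound of the stem — -epe when the stem ends in a voiceless consonant (*jot*, *wektesos*); -az when the stem ends in a voiced consonant (*atloj*, *ihad*); -ewe when the stem ends in a vowel (*vafu*, *rarpe*).
*owe* — final sound /e/ (a vowel) → -ewe → *oweewe*.
*zaos* — final sound /s/ (a voiceless consonant) → -epe → *zaosepe*.
Since the final sound of *nurlaj* is /j/ (a voiced consonant), it takes -az, giving *nurlajaz*.

oweewe, zaosepe, nurlajaz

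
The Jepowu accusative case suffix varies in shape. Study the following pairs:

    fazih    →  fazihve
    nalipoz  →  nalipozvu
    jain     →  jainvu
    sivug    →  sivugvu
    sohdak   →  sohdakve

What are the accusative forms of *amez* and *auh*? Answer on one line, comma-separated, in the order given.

amezvu, auhve

Looking at the final consonant of each stem: -ve when the stem ends in a voiceless consonant (*fazih*, *sohdak*); -vu when the stem ends in a voiced consonant (*nalipoz*, *jain*, *sivug*).
Since the final consonant of *amez* is /z/ (voiced), it takes -vu, giving *amezvu*.
Since the final consonant of *auh* is /h/ (voiceless), it takes -ve, giving *auhve*.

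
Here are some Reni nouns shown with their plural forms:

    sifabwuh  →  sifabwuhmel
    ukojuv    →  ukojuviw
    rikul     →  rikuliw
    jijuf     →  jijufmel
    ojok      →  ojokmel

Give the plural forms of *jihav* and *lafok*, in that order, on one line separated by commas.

jihaviw, lafokmel

The suffix is conditioned by the final consonant: -mel when the stem ends in a voiceless consonant (*sifabwuh*, *jijuf*, *ojok*); -iw when the stem ends in a voiced consonant (*ukojuv*, *rikul*).
Since the final consonant of *jihav* is /v/ (voiced), it takes -iw, giving *jihaviw*.
*lafok* — final consonant /k/ (voiceless) → -mel → *lafokmel*.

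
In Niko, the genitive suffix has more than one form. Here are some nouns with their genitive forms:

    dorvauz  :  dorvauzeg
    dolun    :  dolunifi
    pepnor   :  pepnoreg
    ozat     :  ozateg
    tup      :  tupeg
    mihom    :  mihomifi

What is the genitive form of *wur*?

wureg

The alternation tracks the final consonant of the stem — -ifi when the stem ends in a nasal (*dolun*, *mihom*); -eg when the stem ends in a non-nasal consonant (*dorvauz*, *pepnor*, *ozat*, *tup*).
The final consonant of *wur* is /r/, which is non-nasal, so the suffix is -eg, giving *wureg*.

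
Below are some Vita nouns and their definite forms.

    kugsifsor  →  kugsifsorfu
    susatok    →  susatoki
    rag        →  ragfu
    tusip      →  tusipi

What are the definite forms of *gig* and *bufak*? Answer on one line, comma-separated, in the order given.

gigfu, bufaki

The alternation tracks the final consonant of the stem — -i when the stem ends in a voiceless consonant (*susatok*, *tusip*); -fu when the stem ends in a voiced consonant (*kugsifsor*, *rag*).
The final consonant of *gig* is /g/, which is voiced, so the suffix is -fu, giving *gigfu*.
*bufak*: final consonant = /k/, voiceless → -i → *bufaki*.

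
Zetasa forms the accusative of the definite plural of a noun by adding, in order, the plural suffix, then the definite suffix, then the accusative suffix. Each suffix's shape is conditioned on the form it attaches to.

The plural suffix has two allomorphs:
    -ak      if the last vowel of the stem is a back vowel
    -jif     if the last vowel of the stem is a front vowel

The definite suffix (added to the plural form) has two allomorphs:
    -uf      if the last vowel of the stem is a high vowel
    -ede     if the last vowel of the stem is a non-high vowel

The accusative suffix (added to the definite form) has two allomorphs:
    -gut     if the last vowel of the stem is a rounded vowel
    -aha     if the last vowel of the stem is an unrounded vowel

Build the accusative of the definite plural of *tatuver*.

*tatuver*: last vowel = /e/, a front vowel → -jif → *tatuverjif*.
The plural form *tatuverjif*: last vowel = /i/, a high vowel → -uf → *tatuverjifuf*.
The last vowel of the definite form *tatuverjifuf* is /u/, which is a rounded vowel, so the accusative suffix is -gut, giving *tatuverjifufgut*.

tatuverjifufgut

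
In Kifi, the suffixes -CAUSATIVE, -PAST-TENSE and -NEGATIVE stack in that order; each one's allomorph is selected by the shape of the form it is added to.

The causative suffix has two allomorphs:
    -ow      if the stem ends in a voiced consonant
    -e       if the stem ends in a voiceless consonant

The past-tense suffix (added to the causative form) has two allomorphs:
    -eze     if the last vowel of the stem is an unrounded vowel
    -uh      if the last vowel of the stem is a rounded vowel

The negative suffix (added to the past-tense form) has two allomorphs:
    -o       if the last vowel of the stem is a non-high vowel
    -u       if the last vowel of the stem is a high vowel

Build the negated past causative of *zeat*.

*zeat* — final consonant /t/ (voiceless) → -e → *zeate*.
The causative form *zeate*: last vowel = /e/, an unrounded vowel → -eze → *zeateeze*.
Since the last vowel of the past-tense form *zeateeze* is /e/ (a non-high vowel), it takes -o, giving *zeateezeo*.

zeateezeo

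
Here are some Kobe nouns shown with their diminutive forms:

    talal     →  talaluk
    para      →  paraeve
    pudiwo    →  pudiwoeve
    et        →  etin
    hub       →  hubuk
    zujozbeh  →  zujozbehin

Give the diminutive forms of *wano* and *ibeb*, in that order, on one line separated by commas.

The alternation tracks the final sound of the stem — -in when the stem ends in a voiceless consonant (*et*, *zujozbeh*); -uk when the stem ends in a voiced consonant (*talal*, *hub*); -eve when the stem ends in a vowel (*para*, *pudiwo*).
*wano*: final sound = /o/, a vowel → -eve → *wanoeve*.
*ibeb* — final sound /b/ (a voiced consonant) → -uk → *ibebuk*.

wanoeve, ibebuk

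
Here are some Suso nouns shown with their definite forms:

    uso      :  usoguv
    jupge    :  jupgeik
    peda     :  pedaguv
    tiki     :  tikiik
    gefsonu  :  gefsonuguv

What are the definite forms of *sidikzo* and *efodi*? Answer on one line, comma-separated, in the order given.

sidikzoguv, efodiik

The suffix is conditioned by the last vowel: -ik when the last vowel of the stem is a front vowel (*jupge*, *tiki*); -guv when the last vowel of the stem is a back vowel (*uso*, *peda*, *gefsonu*).
*sidikzo*: last vowel = /o/, a back vowel → -guv → *sidikzoguv*.
*efodi* — last vowel /i/ (a front vowel) → -ik → *efodiik*.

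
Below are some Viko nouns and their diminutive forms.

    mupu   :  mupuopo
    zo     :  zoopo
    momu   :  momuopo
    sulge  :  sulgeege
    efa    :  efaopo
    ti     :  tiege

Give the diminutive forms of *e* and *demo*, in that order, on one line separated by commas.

The alternation tracks the last vowel of the stem — -ege when the last vowel of the stem is a front vowel (*sulge*, *ti*); -opo when the last vowel of the stem is a back vowel (*mupu*, *zo*, *momu*, *efa*).
Since the last vowel of *e* is /e/ (a front vowel), it takes -ege, giving *eege*.
*demo*: last vowel = /o/, a back vowel → -opo → *demoopo*.

eege, demoopo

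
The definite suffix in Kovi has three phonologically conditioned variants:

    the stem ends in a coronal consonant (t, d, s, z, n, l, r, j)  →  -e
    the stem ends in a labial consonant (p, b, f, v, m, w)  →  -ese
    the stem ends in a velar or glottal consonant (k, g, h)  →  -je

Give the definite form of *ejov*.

ejovese

*ejov*: final consonant = /v/, labial → -ese → *ejovese*.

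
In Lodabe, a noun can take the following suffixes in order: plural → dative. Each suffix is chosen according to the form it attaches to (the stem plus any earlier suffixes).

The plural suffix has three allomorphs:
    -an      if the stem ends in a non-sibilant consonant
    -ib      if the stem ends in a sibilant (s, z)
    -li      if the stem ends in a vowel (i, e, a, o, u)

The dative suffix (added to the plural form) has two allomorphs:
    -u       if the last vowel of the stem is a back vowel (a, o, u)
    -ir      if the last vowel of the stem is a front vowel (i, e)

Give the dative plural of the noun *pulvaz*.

*pulvaz*: final sound = /z/, a sibilant → -ib → *pulvazib*.
The last vowel of the plural form *pulvazib* is /i/, which is a front vowel, so the dative suffix is -ir, giving *pulvazibir*.

pulvazibir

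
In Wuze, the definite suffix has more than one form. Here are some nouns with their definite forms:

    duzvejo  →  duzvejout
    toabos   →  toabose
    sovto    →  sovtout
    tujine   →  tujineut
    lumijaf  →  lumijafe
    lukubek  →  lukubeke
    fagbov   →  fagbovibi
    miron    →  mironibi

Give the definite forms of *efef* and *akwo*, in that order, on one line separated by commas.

The suffix is conditioned by the final sound: -e when the stem ends in a voiceless consonant (*toabos*, *lumijaf*, *lukubek*); -ibi when the stem ends in a voiced consonant (*fagbov*, *miron*); -ut when the stem ends in a vowel (*duzvejo*, *sovto*, *tujine*).
*efef* — final sound /f/ (a voiceless consonant) → -e → *efefe*.
Since the final sound of *akwo* is /o/ (a vowel), it takes -ut, giving *akwout*.

efefe, akwout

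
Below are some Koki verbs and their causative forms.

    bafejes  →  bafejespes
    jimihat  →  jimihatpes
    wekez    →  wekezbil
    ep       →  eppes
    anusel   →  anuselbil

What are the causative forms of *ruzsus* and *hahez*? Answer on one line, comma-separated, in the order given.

ruzsuspes, hahezbil

The pattern is voicing of the final consonant: -pes when the stem ends in a voiceless consonant (*bafejes*, *jimihat*, *ep*); -bil when the stem ends in a voiced consonant (*wekez*, *anusel*).
*ruzsus*: final consonant = /s/, voiceless → -pes → *ruzsuspes*.
Since the final consonant of *hahez* is /z/ (voiced), it takes -bil, giving *hahezbil*.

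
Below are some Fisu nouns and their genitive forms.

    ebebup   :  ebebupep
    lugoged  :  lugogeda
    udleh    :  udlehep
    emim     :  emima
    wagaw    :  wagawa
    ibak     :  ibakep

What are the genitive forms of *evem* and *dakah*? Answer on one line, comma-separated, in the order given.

The alternation tracks the final consonant of the stem — -ep when the stem ends in a voiceless consonant (*ebebup*, *udleh*, *ibak*); -a when the stem ends in a voiced consonant (*lugoged*, *emim*, *wagaw*).
*evem*: final consonant = /m/, voiced → -a → *evema*.
*dakah*: final consonant = /h/, voiceless → -ep → *dakahep*.

evema, dakahep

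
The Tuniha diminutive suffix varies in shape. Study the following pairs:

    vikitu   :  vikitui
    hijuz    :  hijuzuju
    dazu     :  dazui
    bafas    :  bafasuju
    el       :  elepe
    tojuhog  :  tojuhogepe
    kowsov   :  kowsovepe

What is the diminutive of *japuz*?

japuzuju

The pattern is sibilance of the final sound: -uju when the stem ends in a sibilant (*hijuz*, *bafas*); -epe when the stem ends in a non-sibilant consonant (*el*, *tojuhog*, *kowsov*); -i when the stem ends in a vowel (*vikitu*, *dazu*).
The final sound of *japuz* is /z/, which is a sibilant, so the suffix is -uju, giving *japuzuju*.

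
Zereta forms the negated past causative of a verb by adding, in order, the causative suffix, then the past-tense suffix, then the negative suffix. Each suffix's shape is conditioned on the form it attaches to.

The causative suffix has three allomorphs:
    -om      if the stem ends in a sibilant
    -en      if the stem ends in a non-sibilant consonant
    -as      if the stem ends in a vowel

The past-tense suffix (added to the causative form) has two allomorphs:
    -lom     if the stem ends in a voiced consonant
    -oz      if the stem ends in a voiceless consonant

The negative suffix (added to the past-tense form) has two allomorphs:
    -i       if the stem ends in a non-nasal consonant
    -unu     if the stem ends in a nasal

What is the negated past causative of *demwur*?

The final sound of *demwur* is /r/, which is a non-sibilant consonant, so the causative suffix is -en, giving *demwuren*.
Since the final consonant of the causative form *demwuren* is /n/ (voiced), it takes -lom, giving *demwurenlom*.
The past-tense form *demwurenlom*: final consonant = /m/, a nasal → -unu → *demwurenlomunu*.

demwurenlomunu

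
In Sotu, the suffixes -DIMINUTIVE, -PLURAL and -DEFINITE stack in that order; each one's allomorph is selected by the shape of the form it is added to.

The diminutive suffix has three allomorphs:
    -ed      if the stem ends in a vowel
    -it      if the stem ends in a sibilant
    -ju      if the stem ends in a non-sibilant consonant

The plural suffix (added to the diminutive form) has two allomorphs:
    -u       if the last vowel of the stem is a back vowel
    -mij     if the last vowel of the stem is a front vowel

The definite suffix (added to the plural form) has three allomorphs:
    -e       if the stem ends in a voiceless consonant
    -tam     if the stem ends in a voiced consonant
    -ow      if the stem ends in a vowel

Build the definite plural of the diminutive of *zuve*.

zuveedmijtam

Since the final sound of *zuve* is /e/ (a vowel), it takes -ed, giving *zuveed*.
The diminutive form *zuveed* — last vowel /e/ (a front vowel) → -mij → *zuveedmij*.
The plural form *zuveedmij* — final sound /j/ (a voiced consonant) → -tam → *zuveedmijtam*.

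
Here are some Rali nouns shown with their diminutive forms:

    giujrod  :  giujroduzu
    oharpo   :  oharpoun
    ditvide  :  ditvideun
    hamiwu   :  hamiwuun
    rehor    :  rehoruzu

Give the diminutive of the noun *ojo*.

ojoun

The pattern is consonant vs. vowel: -uzu when the stem ends in a consonant (*giujrod*, *rehor*); -un when the stem ends in a vowel (*oharpo*, *ditvide*, *hamiwu*).
Since the final sound of *ojo* is /o/ (a vowel), it takes -un, giving *ojoun*.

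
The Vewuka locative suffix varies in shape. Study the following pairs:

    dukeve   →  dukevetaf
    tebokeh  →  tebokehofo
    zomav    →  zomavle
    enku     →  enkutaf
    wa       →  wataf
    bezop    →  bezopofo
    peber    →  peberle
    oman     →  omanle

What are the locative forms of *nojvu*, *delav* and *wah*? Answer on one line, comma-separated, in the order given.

The alternation tracks the final sound of the stem — -ofo when the stem ends in a voiceless consonant (*tebokeh*, *bezop*); -le when the stem ends in a voiced consonant (*zomav*, *peber*, *oman*); -taf when the stem ends in a vowel (*dukeve*, *enku*, *wa*).
*nojvu* — final sound /u/ (a vowel) → -taf → *nojvutaf*.
*delav*: final sound = /v/, a voiced consonant → -le → *delavle*.
*wah* — final sound /h/ (a voiceless consonant) → -ofo → *wahofo*.

nojvutaf, delavle, wahofo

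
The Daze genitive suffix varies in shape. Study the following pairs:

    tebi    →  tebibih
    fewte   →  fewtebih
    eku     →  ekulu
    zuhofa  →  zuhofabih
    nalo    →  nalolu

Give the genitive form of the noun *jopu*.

jopulu

Looking at the last vowel of each stem: -lu when the last vowel of the stem is a rounded vowel (*eku*, *nalo*); -bih when the last vowel of the stem is an unrounded vowel (*tebi*, *fewte*, *zuhofa*).
Since the last vowel of *jopu* is /u/ (a rounded vowel), it takes -lu, giving *jopulu*.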